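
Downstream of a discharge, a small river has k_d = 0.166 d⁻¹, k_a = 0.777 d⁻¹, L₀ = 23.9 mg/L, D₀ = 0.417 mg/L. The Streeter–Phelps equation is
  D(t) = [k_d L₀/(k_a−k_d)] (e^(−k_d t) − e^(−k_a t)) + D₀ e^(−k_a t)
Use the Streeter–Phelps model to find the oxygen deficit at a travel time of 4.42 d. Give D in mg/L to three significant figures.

D ≈ 2.92 mg/L

k_d L₀/(k_a−k_d) = 0.166×23.9/(0.777−0.166) = 3.967/0.6110 = 6.493 mg/L.
e^(−k_d t) = e^(−0.166×4.420) = 0.4801; e^(−k_a t) = e^(−0.777×4.420) = 0.03225.
D = 6.493 × (0.4801 − 0.03225) + 0.417 × 0.03225 = 2.908 + 0.01345 = 2.922 mg/L.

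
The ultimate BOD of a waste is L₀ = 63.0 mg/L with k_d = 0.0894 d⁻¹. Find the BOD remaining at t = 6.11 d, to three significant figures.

L_t = L₀ e^(−k_d t) = 63.0 × e^(−0.0894×6.11) = 63.0 × 0.5791 = 36.48 mg/L.

L ≈ 36.5 mg/L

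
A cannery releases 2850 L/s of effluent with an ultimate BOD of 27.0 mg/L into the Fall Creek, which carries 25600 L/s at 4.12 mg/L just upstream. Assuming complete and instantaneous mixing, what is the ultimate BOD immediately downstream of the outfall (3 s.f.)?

Flow-weighted mixing: C = (Q_r C_r + Q_w C_w)/(Q_r + Q_w)
= (25600×4.12 + 2850×27.0)/(25600 + 2850) = 182400/28450 = 6.412 mg/L.

6.41 mg/L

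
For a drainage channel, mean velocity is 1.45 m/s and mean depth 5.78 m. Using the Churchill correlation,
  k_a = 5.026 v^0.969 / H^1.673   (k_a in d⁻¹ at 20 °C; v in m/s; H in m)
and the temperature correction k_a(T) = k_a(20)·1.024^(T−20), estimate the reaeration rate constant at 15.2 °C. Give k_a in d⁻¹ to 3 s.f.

k_a(20) = 5.026 × 1.45^0.969 / 5.78^1.673 = 5.026 × 1.433 / 18.82 = 0.3827 d⁻¹.
k_a(15.2) = 0.3827 × 1.024^(15.2−20) = 0.3827 × 0.8924 = 0.3415 d⁻¹.

k_a ≈ 0.342 d⁻¹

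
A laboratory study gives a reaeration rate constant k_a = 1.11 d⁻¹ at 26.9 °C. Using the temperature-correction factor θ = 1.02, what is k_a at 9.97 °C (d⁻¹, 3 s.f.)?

k_a(T₂) = k_a(T₁) · θ^(T₂−T₁) = 1.11 × 1.02^(9.97−26.9)
= 1.11 × 1.02^-16.9 = 1.11 × 0.7152 = 0.7938 d⁻¹.

k_a ≈ 0.794 d⁻¹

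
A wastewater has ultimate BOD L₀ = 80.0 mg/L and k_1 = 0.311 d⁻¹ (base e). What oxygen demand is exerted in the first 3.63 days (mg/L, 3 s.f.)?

y ≈ 54.1 mg/L

y_t = L₀(1 − e^(−k_1 t)) = 80.0 × (1 − e^(−0.311×3.63))
= 80.0 × (1 − 0.3234) = 80.0 × 0.6766 = 54.13 mg/L.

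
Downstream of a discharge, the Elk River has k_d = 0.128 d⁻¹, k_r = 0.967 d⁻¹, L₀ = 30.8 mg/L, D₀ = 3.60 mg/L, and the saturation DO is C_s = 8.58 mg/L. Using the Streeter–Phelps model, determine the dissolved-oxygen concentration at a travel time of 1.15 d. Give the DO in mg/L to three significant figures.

DO ≈ 4.89 mg/L

k_d L₀/(k_r−k_d) = 0.128×30.8/(0.967−0.128) = 3.942/0.8390 = 4.699 mg/L.
e^(−k_d t) = e^(−0.128×1.150) = 0.8631; e^(−k_r t) = e^(−0.967×1.150) = 0.3289.
D = 4.699 × (0.8631 − 0.3289) + 3.60 × 0.3289 = 2.510 + 1.184 = 3.694 mg/L.
DO = C_s − D = 8.58 − 3.694 = 4.886 mg/L.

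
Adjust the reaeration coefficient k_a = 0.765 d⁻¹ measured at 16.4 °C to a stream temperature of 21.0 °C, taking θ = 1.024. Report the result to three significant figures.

k_a(T₂) = k_a(T₁) · θ^(T₂−T₁) = 0.765 × 1.024^(21.0−16.4)
= 0.765 × 1.024^4.60 = 0.765 × 1.115 = 0.8532 d⁻¹.

k_a ≈ 0.853 d⁻¹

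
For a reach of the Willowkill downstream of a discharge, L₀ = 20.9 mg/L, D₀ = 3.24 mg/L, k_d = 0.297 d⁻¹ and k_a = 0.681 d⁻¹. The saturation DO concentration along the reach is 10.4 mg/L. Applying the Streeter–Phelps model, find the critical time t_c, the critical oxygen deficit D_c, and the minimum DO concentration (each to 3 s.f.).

t_c ≈ 1.58 d; D_c ≈ 5.70 mg/L; min DO ≈ 4.70 mg/L

t_c = [1/(k_a−k_d)] ln[(k_a/k_d)(1 − D₀(k_a−k_d)/(k_d L₀))]
= [1/(0.681−0.297)] ln[(0.681/0.297)(1 − 3.24×0.3840/(0.297×20.9))]
= (1/0.3840) ln[2.293 × 0.7996] = 2.604 × ln(1.833) = 2.604 × 0.6061 = 1.578 d.
L(t_c) = L₀ e^(−k_d t_c) = 20.9 × 0.6257 = 13.08 mg/L, and at the critical point k_a D_c = k_d L, so D_c = (0.297/0.681) × 13.08 = 5.704 mg/L.
Minimum DO = C_s − D_c = 10.4 − 5.704 = 4.696 mg/L.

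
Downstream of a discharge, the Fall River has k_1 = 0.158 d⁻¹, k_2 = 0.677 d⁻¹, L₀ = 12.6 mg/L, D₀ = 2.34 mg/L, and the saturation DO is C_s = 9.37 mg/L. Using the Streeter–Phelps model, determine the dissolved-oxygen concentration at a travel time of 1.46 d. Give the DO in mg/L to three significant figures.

k_1 L₀/(k_2−k_1) = 0.158×12.6/(0.677−0.158) = 1.991/0.5190 = 3.836 mg/L.
e^(−k_1 t) = e^(−0.158×1.460) = 0.7940; e^(−k_2 t) = e^(−0.677×1.460) = 0.3722.
D = 3.836 × (0.7940 − 0.3722) + 2.34 × 0.3722 = 1.618 + 0.8709 = 2.489 mg/L.
DO = C_s − D = 9.37 − 2.489 = 6.881 mg/L.

DO ≈ 6.88 mg/L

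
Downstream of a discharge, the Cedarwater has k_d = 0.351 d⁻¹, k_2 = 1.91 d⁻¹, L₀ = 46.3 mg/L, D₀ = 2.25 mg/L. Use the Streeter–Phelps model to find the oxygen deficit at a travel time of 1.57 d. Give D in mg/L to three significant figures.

k_d L₀/(k_2−k_d) = 0.351×46.3/(1.91−0.351) = 16.25/1.559 = 10.42 mg/L.
e^(−k_d t) = e^(−0.351×1.570) = 0.5763; e^(−k_2 t) = e^(−1.91×1.570) = 0.04985.
D = 10.42 × (0.5763 − 0.04985) + 2.25 × 0.04985 = 5.488 + 0.1122 = 5.600 mg/L.

D ≈ 5.60 mg/L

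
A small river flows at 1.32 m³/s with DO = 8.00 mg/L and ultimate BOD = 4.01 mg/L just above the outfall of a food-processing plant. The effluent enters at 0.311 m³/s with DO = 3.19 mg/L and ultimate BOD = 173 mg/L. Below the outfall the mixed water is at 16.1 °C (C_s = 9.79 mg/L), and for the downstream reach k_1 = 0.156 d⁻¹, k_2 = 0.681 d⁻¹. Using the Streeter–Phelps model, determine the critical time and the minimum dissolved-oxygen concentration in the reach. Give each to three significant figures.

t_c ≈ 2.26 d; minimum DO ≈ 3.95 mg/L

Mixed DO = (1.32×8.00 + 0.311×3.19)/(1.32+0.311) = 11.55/1.631 = 7.083 mg/L.
Mixed L₀ = (1.32×4.01 + 0.311×173)/(1.631) = 59.10/1.631 = 36.23 mg/L.
Initial deficit D₀ = C_s − DO₀ = 9.79 − 7.083 = 2.707 mg/L.
t_c = (1/0.5250) ln[(0.681/0.156)(1 − 2.707×0.5250/(0.156×36.23))] = 1.905 × ln(3.268) = 2.255 d.
D_c = (0.156/0.681) × 36.23 × e^(−0.156×2.255) = 0.2291 × 36.23 × 0.7034 = 5.838 mg/L.
Minimum DO = 9.79 − 5.838 = 3.952 mg/L.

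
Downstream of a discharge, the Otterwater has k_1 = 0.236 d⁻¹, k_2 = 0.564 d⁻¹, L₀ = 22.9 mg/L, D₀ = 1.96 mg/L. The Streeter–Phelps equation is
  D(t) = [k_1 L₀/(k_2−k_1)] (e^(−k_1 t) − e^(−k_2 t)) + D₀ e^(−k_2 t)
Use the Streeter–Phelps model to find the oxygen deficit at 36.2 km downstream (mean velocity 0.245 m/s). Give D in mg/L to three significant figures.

Travel time t = x/v = 36.2 km / (0.245 m/s) = 36200 m / 0.245 m/s = 147800 s = 1.710 d.
k_1 L₀/(k_2−k_1) = 0.236×22.9/(0.564−0.236) = 5.404/0.3280 = 16.48 mg/L.
e^(−k_1 t) = e^(−0.236×1.710) = 0.6679; e^(−k_2 t) = e^(−0.564×1.710) = 0.3812.
D = 16.48 × (0.6679 − 0.3812) + 1.96 × 0.3812 = 4.725 + 0.7471 = 5.472 mg/L.

D ≈ 5.47 mg/L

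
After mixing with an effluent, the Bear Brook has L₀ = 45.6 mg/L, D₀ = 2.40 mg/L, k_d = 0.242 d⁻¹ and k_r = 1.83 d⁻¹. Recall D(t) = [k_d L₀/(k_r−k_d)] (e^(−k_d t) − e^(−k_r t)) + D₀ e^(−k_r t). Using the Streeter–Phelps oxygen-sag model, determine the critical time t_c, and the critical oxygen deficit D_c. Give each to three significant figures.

t_c ≈ 1.01 d; D_c ≈ 4.73 mg/L

At the critical point dD/dt = 0, so k_d L₀ e^(−k_d t) = k_r D. Substituting D(t) from the Streeter–Phelps equation and solving for t gives
t_c = ln[(k_r/k_d)(1 − D₀(k_r−k_d)/(k_d L₀))] / (k_r−k_d).
Here k_r−k_d = 1.588 d⁻¹ and 1 − D₀(k_r−k_d)/(k_d L₀) = 1 − 2.40×1.588/(0.242×45.6) = 0.6546, so
t_c = ln(7.562 × 0.6546) / 1.588 = 1.599 / 1.588 = 1.007 d.
L(t_c) = L₀ e^(−k_d t_c) = 45.6 × 0.7837 = 35.74 mg/L, and at the critical point k_r D_c = k_d L, so D_c = (0.242/1.83) × 35.74 = 4.726 mg/L.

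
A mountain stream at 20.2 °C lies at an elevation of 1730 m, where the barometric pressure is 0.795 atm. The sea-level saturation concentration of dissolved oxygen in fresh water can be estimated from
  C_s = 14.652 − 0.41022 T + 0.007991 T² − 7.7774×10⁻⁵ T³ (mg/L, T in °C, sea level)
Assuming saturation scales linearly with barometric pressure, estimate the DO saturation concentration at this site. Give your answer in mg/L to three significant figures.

At sea level: C_s = 14.652 − 0.41022×20.2 + 0.007991×20.2² − 7.7774×10⁻⁵×20.2³ = 8.985 mg/L.
Pressure correction: C_s' = 8.985 × 0.795 = 7.143 mg/L.

C_s ≈ 7.14 mg/L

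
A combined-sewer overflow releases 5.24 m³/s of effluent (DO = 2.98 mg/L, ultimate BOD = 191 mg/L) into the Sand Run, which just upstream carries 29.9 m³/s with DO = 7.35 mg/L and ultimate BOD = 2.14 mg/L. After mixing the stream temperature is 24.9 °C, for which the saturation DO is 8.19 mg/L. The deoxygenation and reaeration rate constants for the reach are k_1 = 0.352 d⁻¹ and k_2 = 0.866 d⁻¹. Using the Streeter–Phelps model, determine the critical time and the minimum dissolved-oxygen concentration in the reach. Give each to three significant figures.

t_c ≈ 1.61 d; minimum DO ≈ 1.19 mg/L

Mixed DO = (29.9×7.35 + 5.24×2.98)/(29.9+5.24) = 235.4/35.14 = 6.698 mg/L.
Mixed L₀ = (29.9×2.14 + 5.24×191)/(35.14) = 1065/35.14 = 30.30 mg/L.
Initial deficit D₀ = C_s − DO₀ = 8.19 − 6.698 = 1.492 mg/L.
t_c = (1/0.5140) ln[(0.866/0.352)(1 − 1.492×0.5140/(0.352×30.30))] = 1.946 × ln(2.283) = 1.606 d.
D_c = (0.352/0.866) × 30.30 × e^(−0.352×1.606) = 0.4065 × 30.30 × 0.5681 = 6.997 mg/L.
Minimum DO = 8.19 − 6.997 = 1.193 mg/L.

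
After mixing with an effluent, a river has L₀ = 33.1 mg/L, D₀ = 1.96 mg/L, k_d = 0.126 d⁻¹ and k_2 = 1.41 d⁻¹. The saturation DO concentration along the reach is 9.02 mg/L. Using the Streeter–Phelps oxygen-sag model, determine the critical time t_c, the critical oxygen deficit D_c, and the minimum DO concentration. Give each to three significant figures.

With k_2/k_d = 11.19 and 1 − D₀(k_2−k_d)/(k_d L₀) = 0.3966,
t_c = ln(11.19 × 0.3966) / (1.41 − 0.126) = ln(4.438) / 1.284 = 1.490/1.284 = 1.161 d.
L(t_c) = L₀ e^(−k_d t_c) = 33.1 × 0.8640 = 28.60 mg/L, and at the critical point k_2 D_c = k_d L, so D_c = (0.126/1.41) × 28.60 = 2.555 mg/L.
Minimum DO = C_s − D_c = 9.02 − 2.555 = 6.465 mg/L.

t_c ≈ 1.16 d; D_c ≈ 2.56 mg/L; min DO ≈ 6.46 mg/L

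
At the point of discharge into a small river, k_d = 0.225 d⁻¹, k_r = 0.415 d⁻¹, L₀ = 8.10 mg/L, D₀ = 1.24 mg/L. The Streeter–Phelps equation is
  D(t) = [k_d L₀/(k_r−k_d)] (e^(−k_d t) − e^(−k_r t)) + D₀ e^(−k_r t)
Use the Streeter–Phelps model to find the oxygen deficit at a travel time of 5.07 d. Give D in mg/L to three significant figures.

k_d L₀/(k_r−k_d) = 0.225×8.10/(0.415−0.225) = 1.823/0.1900 = 9.592 mg/L.
e^(−k_d t) = e^(−0.225×5.070) = 0.3196; e^(−k_r t) = e^(−0.415×5.070) = 0.1220.
D = 9.592 × (0.3196 − 0.1220) + 1.24 × 0.1220 = 1.896 + 0.1512 = 2.047 mg/L.

D ≈ 2.05 mg/L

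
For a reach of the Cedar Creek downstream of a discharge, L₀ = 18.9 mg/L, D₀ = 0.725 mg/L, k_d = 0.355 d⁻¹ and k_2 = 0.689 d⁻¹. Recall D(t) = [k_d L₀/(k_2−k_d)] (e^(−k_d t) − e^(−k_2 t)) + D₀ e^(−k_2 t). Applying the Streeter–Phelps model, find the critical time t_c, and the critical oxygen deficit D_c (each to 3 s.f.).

t_c ≈ 1.88 d; D_c ≈ 5.00 mg/L

At the critical point dD/dt = 0, so k_d L₀ e^(−k_d t) = k_2 D. Substituting D(t) from the Streeter–Phelps equation and solving for t gives
t_c = ln[(k_2/k_d)(1 − D₀(k_2−k_d)/(k_d L₀))] / (k_2−k_d).
Here k_2−k_d = 0.3340 d⁻¹ and 1 − D₀(k_2−k_d)/(k_d L₀) = 1 − 0.725×0.3340/(0.355×18.9) = 0.9639, so
t_c = ln(1.941 × 0.9639) / 0.3340 = 0.6264 / 0.3340 = 1.875 d.
D_c = (k_d/k_2) L₀ e^(−k_d t_c) = (0.355/0.689) × 18.9 × e^(−0.355×1.875) = 0.5152 × 18.9 × 0.5139 = 5.004 mg/L.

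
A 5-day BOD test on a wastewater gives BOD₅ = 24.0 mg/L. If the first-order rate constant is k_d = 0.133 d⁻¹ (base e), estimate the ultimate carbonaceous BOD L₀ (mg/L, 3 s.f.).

L₀ ≈ 49.4 mg/L

BOD₅ = L₀(1 − e^(−5k_d)) ⇒ L₀ = BOD₅ / (1 − e^(−5×0.133))
= 24.0 / (1 − 0.5143) = 24.0 / 0.4857 = 49.41 mg/L.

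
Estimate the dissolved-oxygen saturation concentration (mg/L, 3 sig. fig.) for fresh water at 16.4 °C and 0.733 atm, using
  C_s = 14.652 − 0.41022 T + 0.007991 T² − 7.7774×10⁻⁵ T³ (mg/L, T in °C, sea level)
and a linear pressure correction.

At sea level: C_s = 14.652 − 0.41022×16.4 + 0.007991×16.4² − 7.7774×10⁻⁵×16.4³ = 9.731 mg/L.
Pressure correction: C_s' = 9.731 × 0.733 = 7.133 mg/L.

C_s ≈ 7.13 mg/L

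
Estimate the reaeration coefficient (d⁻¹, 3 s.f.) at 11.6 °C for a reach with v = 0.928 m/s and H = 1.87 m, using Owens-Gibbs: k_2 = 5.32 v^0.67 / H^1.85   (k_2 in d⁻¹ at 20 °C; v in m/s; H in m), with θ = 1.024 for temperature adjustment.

k_2 ≈ 1.30 d⁻¹

k_2(20) = 5.32 × 0.928^0.67 / 1.87^1.85 = 5.32 × 0.9512 / 3.184 = 1.590 d⁻¹.
k_2(11.6) = 1.590 × 1.024^(11.6−20) = 1.590 × 0.8194 = 1.302 d⁻¹.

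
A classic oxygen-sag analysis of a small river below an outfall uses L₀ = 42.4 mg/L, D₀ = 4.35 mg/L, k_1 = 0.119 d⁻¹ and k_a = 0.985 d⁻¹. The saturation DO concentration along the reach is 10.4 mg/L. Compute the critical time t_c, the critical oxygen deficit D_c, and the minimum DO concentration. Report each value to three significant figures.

t_c = [1/(k_a−k_1)] ln[(k_a/k_1)(1 − D₀(k_a−k_1)/(k_1 L₀))]
= [1/(0.985−0.119)] ln[(0.985/0.119)(1 − 4.35×0.8660/(0.119×42.4))]
= (1/0.8660) ln[8.277 × 0.2534] = 1.155 × ln(2.097) = 1.155 × 0.7407 = 0.8553 d.
L(t_c) = L₀ e^(−k_1 t_c) = 42.4 × 0.9032 = 38.30 mg/L, and at the critical point k_a D_c = k_1 L, so D_c = (0.119/0.985) × 38.30 = 4.627 mg/L.
Minimum DO = C_s − D_c = 10.4 − 4.627 = 5.773 mg/L.

t_c ≈ 0.855 d; D_c ≈ 4.63 mg/L; min DO ≈ 5.77 mg/L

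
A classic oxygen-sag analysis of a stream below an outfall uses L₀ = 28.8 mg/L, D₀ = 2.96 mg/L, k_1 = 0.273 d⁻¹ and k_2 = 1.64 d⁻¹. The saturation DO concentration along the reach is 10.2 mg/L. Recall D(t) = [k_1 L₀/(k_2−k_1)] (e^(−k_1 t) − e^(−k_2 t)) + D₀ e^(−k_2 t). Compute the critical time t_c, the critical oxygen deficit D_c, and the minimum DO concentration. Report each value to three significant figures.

t_c ≈ 0.783 d; D_c ≈ 3.87 mg/L; min DO ≈ 6.33 mg/L

t_c = [1/(k_2−k_1)] ln[(k_2/k_1)(1 − D₀(k_2−k_1)/(k_1 L₀))]
= [1/(1.64−0.273)] ln[(1.64/0.273)(1 − 2.96×1.367/(0.273×28.8))]
= (1/1.367) ln[6.007 × 0.4854] = 0.7315 × ln(2.916) = 0.7315 × 1.070 = 0.7828 d.
L(t_c) = L₀ e^(−k_1 t_c) = 28.8 × 0.8076 = 23.26 mg/L, and at the critical point k_2 D_c = k_1 L, so D_c = (0.273/1.64) × 23.26 = 3.872 mg/L.
Minimum DO = C_s − D_c = 10.2 − 3.872 = 6.328 mg/L.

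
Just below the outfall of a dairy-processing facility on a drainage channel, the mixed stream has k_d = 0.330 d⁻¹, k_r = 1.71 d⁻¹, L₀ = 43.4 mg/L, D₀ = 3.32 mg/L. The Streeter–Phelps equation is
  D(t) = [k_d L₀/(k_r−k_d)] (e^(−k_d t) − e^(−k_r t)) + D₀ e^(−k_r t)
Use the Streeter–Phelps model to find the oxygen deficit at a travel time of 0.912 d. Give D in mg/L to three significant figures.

D ≈ 6.20 mg/L

k_d L₀/(k_r−k_d) = 0.330×43.4/(1.71−0.330) = 14.32/1.380 = 10.38 mg/L.
e^(−k_d t) = e^(−0.330×0.9120) = 0.7401; e^(−k_r t) = e^(−1.71×0.9120) = 0.2102.
D = 10.38 × (0.7401 − 0.2102) + 3.32 × 0.2102 = 5.499 + 0.6980 = 6.197 mg/L.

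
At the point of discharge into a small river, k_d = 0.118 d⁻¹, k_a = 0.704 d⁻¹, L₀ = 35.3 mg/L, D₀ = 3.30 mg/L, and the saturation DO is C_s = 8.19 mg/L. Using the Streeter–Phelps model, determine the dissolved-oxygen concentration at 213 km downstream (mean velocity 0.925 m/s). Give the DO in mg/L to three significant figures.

Travel time t = x/v = 213 km / (0.925 m/s) = 213000 m / 0.925 m/s = 230300 s = 2.665 d.
k_d L₀/(k_a−k_d) = 0.118×35.3/(0.704−0.118) = 4.165/0.5860 = 7.108 mg/L.
e^(−k_d t) = e^(−0.118×2.665) = 0.7302; e^(−k_a t) = e^(−0.704×2.665) = 0.1532.
D = 7.108 × (0.7302 − 0.1532) + 3.30 × 0.1532 = 4.101 + 0.5054 = 4.607 mg/L.
DO = C_s − D = 8.19 − 4.607 = 3.583 mg/L.

DO ≈ 3.58 mg/L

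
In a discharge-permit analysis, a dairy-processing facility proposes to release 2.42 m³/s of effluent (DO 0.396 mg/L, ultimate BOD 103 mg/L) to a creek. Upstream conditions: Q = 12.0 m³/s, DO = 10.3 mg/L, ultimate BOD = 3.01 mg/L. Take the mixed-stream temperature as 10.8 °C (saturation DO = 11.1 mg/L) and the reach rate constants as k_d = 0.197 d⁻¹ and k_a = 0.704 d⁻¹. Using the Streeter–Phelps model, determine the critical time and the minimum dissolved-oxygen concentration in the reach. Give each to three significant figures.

Mixed DO = (12.0×10.3 + 2.42×0.396)/(12.0+2.42) = 124.6/14.42 = 8.638 mg/L.
Mixed L₀ = (12.0×3.01 + 2.42×103)/(14.42) = 285.4/14.42 = 19.79 mg/L.
Initial deficit D₀ = C_s − DO₀ = 11.1 − 8.638 = 2.462 mg/L.
t_c = (1/0.5070) ln[(0.704/0.197)(1 − 2.462×0.5070/(0.197×19.79))] = 1.972 × ln(2.429) = 1.751 d.
D_c = (0.197/0.704) × 19.79 × e^(−0.197×1.751) = 0.2798 × 19.79 × 0.7083 = 3.922 mg/L.
Minimum DO = 11.1 − 3.922 = 7.178 mg/L.

t_c ≈ 1.75 d; minimum DO ≈ 7.18 mg/L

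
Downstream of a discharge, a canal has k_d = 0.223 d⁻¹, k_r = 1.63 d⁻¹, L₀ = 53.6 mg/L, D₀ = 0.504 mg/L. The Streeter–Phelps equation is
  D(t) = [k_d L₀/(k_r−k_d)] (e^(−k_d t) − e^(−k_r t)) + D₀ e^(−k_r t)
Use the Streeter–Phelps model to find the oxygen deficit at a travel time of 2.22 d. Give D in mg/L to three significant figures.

D ≈ 4.96 mg/L

k_d L₀/(k_r−k_d) = 0.223×53.6/(1.63−0.223) = 11.95/1.407 = 8.495 mg/L.
e^(−k_d t) = e^(−0.223×2.220) = 0.6095; e^(−k_r t) = e^(−1.63×2.220) = 0.02682.
D = 8.495 × (0.6095 − 0.02682) + 0.504 × 0.02682 = 4.950 + 0.01352 = 4.964 mg/L.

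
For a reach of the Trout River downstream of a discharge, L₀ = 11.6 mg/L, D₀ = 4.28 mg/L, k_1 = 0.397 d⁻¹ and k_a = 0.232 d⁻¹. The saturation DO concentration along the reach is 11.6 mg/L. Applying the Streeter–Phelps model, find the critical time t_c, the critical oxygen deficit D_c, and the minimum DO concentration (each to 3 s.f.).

t_c ≈ 2.39 d; D_c ≈ 7.68 mg/L; min DO ≈ 3.92 mg/L

At the critical point dD/dt = 0, so k_1 L₀ e^(−k_1 t) = k_a D. Substituting D(t) from the Streeter–Phelps equation and solving for t gives
t_c = ln[(k_a/k_1)(1 − D₀(k_a−k_1)/(k_1 L₀))] / (k_a−k_1).
Here k_a−k_1 = -0.1650 d⁻¹ and 1 − D₀(k_a−k_1)/(k_1 L₀) = 1 − 4.28×-0.1650/(0.397×11.6) = 1.153, so
t_c = ln(0.5844 × 1.153) / -0.1650 = -0.3945 / -0.1650 = 2.391 d.
L(t_c) = L₀ e^(−k_1 t_c) = 11.6 × 0.3870 = 4.490 mg/L, and at the critical point k_a D_c = k_1 L, so D_c = (0.397/0.232) × 4.490 = 7.682 mg/L.
Minimum DO = C_s − D_c = 11.6 − 7.682 = 3.918 mg/L.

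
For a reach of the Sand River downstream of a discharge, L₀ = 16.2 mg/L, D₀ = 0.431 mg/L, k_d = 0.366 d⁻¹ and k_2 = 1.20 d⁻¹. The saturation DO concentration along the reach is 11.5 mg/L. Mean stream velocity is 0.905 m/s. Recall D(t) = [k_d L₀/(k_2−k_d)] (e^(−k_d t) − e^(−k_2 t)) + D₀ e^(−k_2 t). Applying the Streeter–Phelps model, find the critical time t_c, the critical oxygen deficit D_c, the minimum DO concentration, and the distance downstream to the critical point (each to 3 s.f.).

t_c = [1/(k_2−k_d)] ln[(k_2/k_d)(1 − D₀(k_2−k_d)/(k_d L₀))]
= [1/(1.20−0.366)] ln[(1.20/0.366)(1 − 0.431×0.8340/(0.366×16.2))]
= (1/0.8340) ln[3.279 × 0.9394] = 1.199 × ln(3.080) = 1.199 × 1.125 = 1.349 d.
D_c = (k_d/k_2) L₀ e^(−k_d t_c) = (0.366/1.20) × 16.2 × e^(−0.366×1.349) = 0.3050 × 16.2 × 0.6104 = 3.016 mg/L.
Minimum DO = C_s − D_c = 11.5 − 3.016 = 8.484 mg/L.
x_c = v t_c = 0.905 m/s × 1.349 d × 86400 s/d = 105500 m ≈ 105 km.

t_c ≈ 1.35 d; D_c ≈ 3.02 mg/L; min DO ≈ 8.48 mg/L; x_c ≈ 105 km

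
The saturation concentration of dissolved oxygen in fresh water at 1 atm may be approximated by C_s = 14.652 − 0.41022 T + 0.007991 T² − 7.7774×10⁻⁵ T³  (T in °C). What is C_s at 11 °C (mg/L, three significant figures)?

C_s ≈ 11.0 mg/L

C_s = 14.652 − 0.41022×11 + 0.007991×11² − 7.7774×10⁻⁵×11³ = 11.00 mg/L.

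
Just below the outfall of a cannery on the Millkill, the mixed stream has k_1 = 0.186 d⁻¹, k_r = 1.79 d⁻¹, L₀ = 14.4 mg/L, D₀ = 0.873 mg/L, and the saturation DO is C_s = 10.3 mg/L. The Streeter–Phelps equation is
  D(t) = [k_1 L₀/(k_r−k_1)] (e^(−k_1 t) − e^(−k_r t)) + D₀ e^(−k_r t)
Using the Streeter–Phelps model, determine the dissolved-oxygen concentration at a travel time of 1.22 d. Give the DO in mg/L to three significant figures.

DO ≈ 9.06 mg/L

k_1 L₀/(k_r−k_1) = 0.186×14.4/(1.79−0.186) = 2.678/1.604 = 1.670 mg/L.
e^(−k_1 t) = e^(−0.186×1.220) = 0.7970; e^(−k_r t) = e^(−1.79×1.220) = 0.1126.
D = 1.670 × (0.7970 − 0.1126) + 0.873 × 0.1126 = 1.143 + 0.09831 = 1.241 mg/L.
DO = C_s − D = 10.3 − 1.241 = 9.059 mg/L.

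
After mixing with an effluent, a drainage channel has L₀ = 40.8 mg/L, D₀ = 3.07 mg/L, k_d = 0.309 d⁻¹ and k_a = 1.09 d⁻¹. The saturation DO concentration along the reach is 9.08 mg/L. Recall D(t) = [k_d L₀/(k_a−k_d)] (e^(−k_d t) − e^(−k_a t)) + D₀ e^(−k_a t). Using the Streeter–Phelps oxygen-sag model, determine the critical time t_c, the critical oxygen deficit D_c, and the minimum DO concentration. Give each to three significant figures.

t_c ≈ 1.34 d; D_c ≈ 7.64 mg/L; min DO ≈ 1.44 mg/L

With k_a/k_d = 3.528 and 1 − D₀(k_a−k_d)/(k_d L₀) = 0.8098,
t_c = ln(3.528 × 0.8098) / (1.09 − 0.309) = ln(2.857) / 0.7810 = 1.050/0.7810 = 1.344 d.
L(t_c) = L₀ e^(−k_d t_c) = 40.8 × 0.6601 = 26.93 mg/L, and at the critical point k_a D_c = k_d L, so D_c = (0.309/1.09) × 26.93 = 7.635 mg/L.
Minimum DO = C_s − D_c = 9.08 − 7.635 = 1.445 mg/L.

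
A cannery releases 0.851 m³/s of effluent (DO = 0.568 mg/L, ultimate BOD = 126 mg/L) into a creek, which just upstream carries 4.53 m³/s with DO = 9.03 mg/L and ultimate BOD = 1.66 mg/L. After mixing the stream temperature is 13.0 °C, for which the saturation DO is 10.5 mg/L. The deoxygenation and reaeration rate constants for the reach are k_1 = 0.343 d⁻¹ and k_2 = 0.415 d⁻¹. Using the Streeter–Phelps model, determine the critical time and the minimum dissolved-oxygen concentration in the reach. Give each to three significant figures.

t_c ≈ 2.26 d; minimum DO ≈ 2.37 mg/L

Mixed DO = (4.53×9.03 + 0.851×0.568)/(4.53+0.851) = 41.39/5.381 = 7.692 mg/L.
Mixed L₀ = (4.53×1.66 + 0.851×126)/(5.381) = 114.7/5.381 = 21.32 mg/L.
Initial deficit D₀ = C_s − DO₀ = 10.5 − 7.692 = 2.808 mg/L.
t_c = (1/0.07200) ln[(0.415/0.343)(1 − 2.808×0.07200/(0.343×21.32))] = 13.89 × ln(1.176) = 2.257 d.
D_c = (0.343/0.415) × 21.32 × e^(−0.343×2.257) = 0.8265 × 21.32 × 0.4611 = 8.126 mg/L.
Minimum DO = 10.5 − 8.126 = 2.374 mg/L.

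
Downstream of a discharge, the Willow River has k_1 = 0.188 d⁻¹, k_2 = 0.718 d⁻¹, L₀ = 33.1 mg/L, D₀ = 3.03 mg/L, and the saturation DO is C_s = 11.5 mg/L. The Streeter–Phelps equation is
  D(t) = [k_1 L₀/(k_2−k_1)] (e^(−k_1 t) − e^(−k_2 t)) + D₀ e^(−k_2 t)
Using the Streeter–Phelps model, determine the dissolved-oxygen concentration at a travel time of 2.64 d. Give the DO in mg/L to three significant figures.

k_1 L₀/(k_2−k_1) = 0.188×33.1/(0.718−0.188) = 6.223/0.5300 = 11.74 mg/L.
e^(−k_1 t) = e^(−0.188×2.640) = 0.6088; e^(−k_2 t) = e^(−0.718×2.640) = 0.1502.
D = 11.74 × (0.6088 − 0.1502) + 3.03 × 0.1502 = 5.384 + 0.4552 = 5.839 mg/L.
DO = C_s − D = 11.5 − 5.839 = 5.661 mg/L.

DO ≈ 5.66 mg/L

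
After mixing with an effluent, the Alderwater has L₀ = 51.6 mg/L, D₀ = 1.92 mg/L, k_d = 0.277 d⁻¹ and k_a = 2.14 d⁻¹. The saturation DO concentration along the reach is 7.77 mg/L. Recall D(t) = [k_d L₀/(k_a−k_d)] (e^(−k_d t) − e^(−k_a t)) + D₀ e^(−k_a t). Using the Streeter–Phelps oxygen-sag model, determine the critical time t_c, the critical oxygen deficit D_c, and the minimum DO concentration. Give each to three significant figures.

With k_a/k_d = 7.726 and 1 − D₀(k_a−k_d)/(k_d L₀) = 0.7497,
t_c = ln(7.726 × 0.7497) / (2.14 − 0.277) = ln(5.792) / 1.863 = 1.757/1.863 = 0.9428 d.
D_c = (k_d/k_a) L₀ e^(−k_d t_c) = (0.277/2.14) × 51.6 × e^(−0.277×0.9428) = 0.1294 × 51.6 × 0.7702 = 5.144 mg/L.
Minimum DO = C_s − D_c = 7.77 − 5.144 = 2.626 mg/L.

t_c ≈ 0.943 d; D_c ≈ 5.14 mg/L; min DO ≈ 2.63 mg/L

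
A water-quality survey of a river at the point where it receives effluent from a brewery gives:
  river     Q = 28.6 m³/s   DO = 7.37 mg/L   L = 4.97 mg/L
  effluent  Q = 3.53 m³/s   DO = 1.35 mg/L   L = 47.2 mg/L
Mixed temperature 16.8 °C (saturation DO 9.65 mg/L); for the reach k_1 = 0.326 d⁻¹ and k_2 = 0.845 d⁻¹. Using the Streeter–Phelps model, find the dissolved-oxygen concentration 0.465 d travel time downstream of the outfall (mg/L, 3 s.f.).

Mixed DO = (28.6×7.37 + 3.53×1.35)/(28.6+3.53) = 215.5/32.13 = 6.709 mg/L.
Mixed L₀ = (28.6×4.97 + 3.53×47.2)/(32.13) = 308.8/32.13 = 9.610 mg/L.
Initial deficit D₀ = C_s − DO₀ = 9.65 − 6.709 = 2.941 mg/L.
D(0.465) = [0.326×9.610/(0.845−0.326)](e^(−0.326×0.465) − e^(−0.845×0.465)) + 2.941 e^(−0.845×0.465)
= 6.036 × (0.8593 − 0.6751) + 2.941 × 0.6751 = 3.098 mg/L.
DO = 9.65 − 3.098 = 6.552 mg/L.

DO ≈ 6.55 mg/L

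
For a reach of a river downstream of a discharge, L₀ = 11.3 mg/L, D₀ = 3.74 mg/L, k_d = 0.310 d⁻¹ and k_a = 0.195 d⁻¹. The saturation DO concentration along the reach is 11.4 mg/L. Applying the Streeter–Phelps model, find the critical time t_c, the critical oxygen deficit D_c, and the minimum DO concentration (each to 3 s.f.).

t_c = [1/(k_a−k_d)] ln[(k_a/k_d)(1 − D₀(k_a−k_d)/(k_d L₀))]
= [1/(0.195−0.310)] ln[(0.195/0.310)(1 − 3.74×-0.1150/(0.310×11.3))]
= (1/-0.1150) ln[0.6290 × 1.123] = -8.696 × ln(0.7063) = -8.696 × -0.3478 = 3.024 d.
L(t_c) = L₀ e^(−k_d t_c) = 11.3 × 0.3916 = 4.425 mg/L, and at the critical point k_a D_c = k_d L, so D_c = (0.310/0.195) × 4.425 = 7.035 mg/L.
Minimum DO = C_s − D_c = 11.4 − 7.035 = 4.365 mg/L.

t_c ≈ 3.02 d; D_c ≈ 7.04 mg/L; min DO ≈ 4.36 mg/L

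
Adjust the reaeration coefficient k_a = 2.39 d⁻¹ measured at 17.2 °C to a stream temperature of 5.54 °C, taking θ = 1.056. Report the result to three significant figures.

k_a(T₂) = k_a(T₁) · θ^(T₂−T₁) = 2.39 × 1.056^(5.54−17.2)
= 2.39 × 1.056^-11.7 = 2.39 × 0.5298 = 1.266 d⁻¹.

k_a ≈ 1.27 d⁻¹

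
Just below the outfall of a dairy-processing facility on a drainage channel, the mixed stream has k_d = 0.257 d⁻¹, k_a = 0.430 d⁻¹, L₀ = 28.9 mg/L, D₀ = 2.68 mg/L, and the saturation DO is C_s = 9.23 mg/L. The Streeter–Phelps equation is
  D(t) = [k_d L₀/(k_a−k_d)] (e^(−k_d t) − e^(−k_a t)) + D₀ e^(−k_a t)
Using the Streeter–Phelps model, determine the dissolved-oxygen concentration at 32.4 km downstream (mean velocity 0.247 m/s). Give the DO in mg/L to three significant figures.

Travel time t = x/v = 32.4 km / (0.247 m/s) = 32400 m / 0.247 m/s = 131200 s = 1.518 d.
k_d L₀/(k_a−k_d) = 0.257×28.9/(0.430−0.257) = 7.427/0.1730 = 42.93 mg/L.
e^(−k_d t) = e^(−0.257×1.518) = 0.6769; e^(−k_a t) = e^(−0.430×1.518) = 0.5206.
D = 42.93 × (0.6769 − 0.5206) + 2.68 × 0.5206 = 6.713 + 1.395 = 8.108 mg/L.
DO = C_s − D = 9.23 − 8.108 = 1.122 mg/L.

DO ≈ 1.12 mg/L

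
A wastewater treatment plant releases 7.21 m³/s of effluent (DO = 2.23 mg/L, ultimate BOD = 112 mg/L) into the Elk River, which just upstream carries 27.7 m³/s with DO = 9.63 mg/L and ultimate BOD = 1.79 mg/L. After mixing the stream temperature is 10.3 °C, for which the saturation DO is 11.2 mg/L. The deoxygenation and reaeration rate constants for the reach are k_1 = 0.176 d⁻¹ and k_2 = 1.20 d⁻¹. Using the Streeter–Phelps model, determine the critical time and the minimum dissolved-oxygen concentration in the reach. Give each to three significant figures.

Mixed DO = (27.7×9.63 + 7.21×2.23)/(27.7+7.21) = 282.8/34.91 = 8.102 mg/L.
Mixed L₀ = (27.7×1.79 + 7.21×112)/(34.91) = 857.1/34.91 = 24.55 mg/L.
Initial deficit D₀ = C_s − DO₀ = 11.2 − 8.102 = 3.098 mg/L.
t_c = (1/1.024) ln[(1.20/0.176)(1 − 3.098×1.024/(0.176×24.55))] = 0.9766 × ln(1.812) = 0.5805 d.
D_c = (0.176/1.20) × 24.55 × e^(−0.176×0.5805) = 0.1467 × 24.55 × 0.9029 = 3.251 mg/L.
Minimum DO = 11.2 − 3.251 = 7.949 mg/L.

t_c ≈ 0.581 d; minimum DO ≈ 7.95 mg/L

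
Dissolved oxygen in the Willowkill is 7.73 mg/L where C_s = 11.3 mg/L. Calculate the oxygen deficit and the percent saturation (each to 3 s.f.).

D ≈ 3.57 mg/L; 68.4 % saturation

D = C_s − C = 11.3 − 7.73 = 3.57 mg/L.
% saturation = 7.73/11.3 × 100 = 68.4 %.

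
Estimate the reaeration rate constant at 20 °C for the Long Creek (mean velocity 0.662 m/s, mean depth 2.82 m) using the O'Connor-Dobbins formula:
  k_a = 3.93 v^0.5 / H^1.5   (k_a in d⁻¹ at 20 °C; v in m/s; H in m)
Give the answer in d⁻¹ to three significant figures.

k_a ≈ 0.675 d⁻¹

k_a = 3.93 × 0.662^0.5 / 2.82^1.5 = 3.93 × 0.8136 / 4.736 = 0.6752 d⁻¹.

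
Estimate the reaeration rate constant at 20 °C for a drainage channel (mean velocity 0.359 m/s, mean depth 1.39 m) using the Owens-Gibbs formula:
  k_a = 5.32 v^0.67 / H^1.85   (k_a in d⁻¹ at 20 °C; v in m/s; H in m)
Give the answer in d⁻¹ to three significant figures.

k_a ≈ 1.46 d⁻¹

k_a = 5.32 × 0.359^0.67 / 1.39^1.85 = 5.32 × 0.5034 / 1.839 = 1.456 d⁻¹.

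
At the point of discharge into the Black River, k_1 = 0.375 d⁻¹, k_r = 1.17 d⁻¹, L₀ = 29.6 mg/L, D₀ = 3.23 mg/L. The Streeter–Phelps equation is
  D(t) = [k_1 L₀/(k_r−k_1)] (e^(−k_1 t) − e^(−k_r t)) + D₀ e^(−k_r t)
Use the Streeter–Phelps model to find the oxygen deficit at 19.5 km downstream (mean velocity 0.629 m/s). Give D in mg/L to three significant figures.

Travel time t = x/v = 19.5 km / (0.629 m/s) = 19500 m / 0.629 m/s = 31000 s = 0.3588 d.
k_1 L₀/(k_r−k_1) = 0.375×29.6/(1.17−0.375) = 11.10/0.7950 = 13.96 mg/L.
e^(−k_1 t) = e^(−0.375×0.3588) = 0.8741; e^(−k_r t) = e^(−1.17×0.3588) = 0.6572.
D = 13.96 × (0.8741 − 0.6572) + 3.23 × 0.6572 = 3.029 + 2.123 = 5.152 mg/L.

D ≈ 5.15 mg/L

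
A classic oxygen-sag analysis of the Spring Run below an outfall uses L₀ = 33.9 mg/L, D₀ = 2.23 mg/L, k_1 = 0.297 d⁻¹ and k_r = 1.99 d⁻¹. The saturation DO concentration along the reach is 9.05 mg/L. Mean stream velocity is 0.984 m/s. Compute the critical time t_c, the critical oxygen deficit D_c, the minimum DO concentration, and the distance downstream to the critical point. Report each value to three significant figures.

t_c = [1/(k_r−k_1)] ln[(k_r/k_1)(1 − D₀(k_r−k_1)/(k_1 L₀))]
= [1/(1.99−0.297)] ln[(1.99/0.297)(1 − 2.23×1.693/(0.297×33.9))]
= (1/1.693) ln[6.700 × 0.6250] = 0.5907 × ln(4.188) = 0.5907 × 1.432 = 0.8459 d.
L(t_c) = L₀ e^(−k_1 t_c) = 33.9 × 0.7778 = 26.37 mg/L, and at the critical point k_r D_c = k_1 L, so D_c = (0.297/1.99) × 26.37 = 3.935 mg/L.
Minimum DO = C_s − D_c = 9.05 − 3.935 = 5.115 mg/L.
x_c = v t_c = 0.984 m/s × 0.8459 d × 86400 s/d = 71920 m ≈ 71.9 km.

t_c ≈ 0.846 d; D_c ≈ 3.94 mg/L; min DO ≈ 5.11 mg/L; x_c ≈ 71.9 km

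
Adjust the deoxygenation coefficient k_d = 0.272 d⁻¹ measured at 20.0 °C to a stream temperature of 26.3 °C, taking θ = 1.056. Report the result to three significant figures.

k_d(T₂) = k_d(T₁) · θ^(T₂−T₁) = 0.272 × 1.056^(26.3−20.0)
= 0.272 × 1.056^6.30 = 0.272 × 1.410 = 0.3834 d⁻¹.

k_d ≈ 0.383 d⁻¹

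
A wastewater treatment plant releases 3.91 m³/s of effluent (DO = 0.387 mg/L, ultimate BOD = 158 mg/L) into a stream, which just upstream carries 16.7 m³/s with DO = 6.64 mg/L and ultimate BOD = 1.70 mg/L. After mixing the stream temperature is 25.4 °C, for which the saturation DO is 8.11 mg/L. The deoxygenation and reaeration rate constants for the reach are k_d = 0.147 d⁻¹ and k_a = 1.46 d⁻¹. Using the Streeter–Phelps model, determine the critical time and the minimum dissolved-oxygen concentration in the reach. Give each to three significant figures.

Mixed DO = (16.7×6.64 + 3.91×0.387)/(16.7+3.91) = 112.4/20.61 = 5.454 mg/L.
Mixed L₀ = (16.7×1.70 + 3.91×158)/(20.61) = 646.2/20.61 = 31.35 mg/L.
Initial deficit D₀ = C_s − DO₀ = 8.11 − 5.454 = 2.656 mg/L.
t_c = (1/1.313) ln[(1.46/0.147)(1 − 2.656×1.313/(0.147×31.35))] = 0.7616 × ln(2.416) = 0.6718 d.
D_c = (0.147/1.46) × 31.35 × e^(−0.147×0.6718) = 0.1007 × 31.35 × 0.9060 = 2.860 mg/L.
Minimum DO = 8.11 − 2.860 = 5.250 mg/L.

t_c ≈ 0.672 d; minimum DO ≈ 5.25 mg/L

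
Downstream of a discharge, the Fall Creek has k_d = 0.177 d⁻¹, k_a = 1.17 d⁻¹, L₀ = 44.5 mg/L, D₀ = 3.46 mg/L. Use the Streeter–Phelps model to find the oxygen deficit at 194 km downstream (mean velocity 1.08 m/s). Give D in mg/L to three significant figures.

Travel time t = x/v = 194 km / (1.08 m/s) = 194000 m / 1.08 m/s = 179600 s = 2.079 d.
k_d L₀/(k_a−k_d) = 0.177×44.5/(1.17−0.177) = 7.876/0.9930 = 7.932 mg/L.
e^(−k_d t) = e^(−0.177×2.079) = 0.6921; e^(−k_a t) = e^(−1.17×2.079) = 0.08782.
D = 7.932 × (0.6921 − 0.08782) + 3.46 × 0.08782 = 4.793 + 0.3039 = 5.097 mg/L.

D ≈ 5.10 mg/L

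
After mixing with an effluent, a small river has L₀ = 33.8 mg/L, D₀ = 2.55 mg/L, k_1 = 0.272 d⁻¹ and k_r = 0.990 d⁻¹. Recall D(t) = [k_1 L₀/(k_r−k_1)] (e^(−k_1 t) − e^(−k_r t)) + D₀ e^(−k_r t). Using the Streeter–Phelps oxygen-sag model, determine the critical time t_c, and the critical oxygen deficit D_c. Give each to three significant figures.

t_c ≈ 1.49 d; D_c ≈ 6.19 mg/L

With k_r/k_1 = 3.640 and 1 − D₀(k_r−k_1)/(k_1 L₀) = 0.8009,
t_c = ln(3.640 × 0.8009) / (0.990 − 0.272) = ln(2.915) / 0.7180 = 1.070/0.7180 = 1.490 d.
D_c = (k_1/k_r) L₀ e^(−k_1 t_c) = (0.272/0.990) × 33.8 × e^(−0.272×1.490) = 0.2747 × 33.8 × 0.6668 = 6.192 mg/L.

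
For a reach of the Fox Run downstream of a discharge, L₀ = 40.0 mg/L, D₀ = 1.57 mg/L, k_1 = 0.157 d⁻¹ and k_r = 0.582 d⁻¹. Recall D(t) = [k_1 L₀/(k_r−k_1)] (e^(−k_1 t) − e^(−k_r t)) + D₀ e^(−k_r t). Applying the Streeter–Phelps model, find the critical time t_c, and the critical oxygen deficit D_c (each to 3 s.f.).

t_c = [1/(k_r−k_1)] ln[(k_r/k_1)(1 − D₀(k_r−k_1)/(k_1 L₀))]
= [1/(0.582−0.157)] ln[(0.582/0.157)(1 − 1.57×0.4250/(0.157×40.0))]
= (1/0.4250) ln[3.707 × 0.8938] = 2.353 × ln(3.313) = 2.353 × 1.198 = 2.819 d.
L(t_c) = L₀ e^(−k_1 t_c) = 40.0 × 0.6424 = 25.70 mg/L, and at the critical point k_r D_c = k_1 L, so D_c = (0.157/0.582) × 25.70 = 6.932 mg/L.

t_c ≈ 2.82 d; D_c ≈ 6.93 mg/L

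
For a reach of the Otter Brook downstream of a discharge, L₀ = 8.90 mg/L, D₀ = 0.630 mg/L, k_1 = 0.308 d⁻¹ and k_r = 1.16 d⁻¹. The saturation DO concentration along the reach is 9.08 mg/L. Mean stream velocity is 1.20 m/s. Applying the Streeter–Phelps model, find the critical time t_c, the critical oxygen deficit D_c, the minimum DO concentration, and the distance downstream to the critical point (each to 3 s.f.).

At the critical point dD/dt = 0, so k_1 L₀ e^(−k_1 t) = k_r D. Substituting D(t) from the Streeter–Phelps equation and solving for t gives
t_c = ln[(k_r/k_1)(1 − D₀(k_r−k_1)/(k_1 L₀))] / (k_r−k_1).
Here k_r−k_1 = 0.8520 d⁻¹ and 1 − D₀(k_r−k_1)/(k_1 L₀) = 1 − 0.630×0.8520/(0.308×8.90) = 0.8042, so
t_c = ln(3.766 × 0.8042) / 0.8520 = 1.108 / 0.8520 = 1.301 d.
D_c = (k_1/k_r) L₀ e^(−k_1 t_c) = (0.308/1.16) × 8.90 × e^(−0.308×1.301) = 0.2655 × 8.90 × 0.6699 = 1.583 mg/L.
Minimum DO = C_s − D_c = 9.08 − 1.583 = 7.497 mg/L.
x_c = v t_c = 1.20 m/s × 1.301 d × 86400 s/d = 134900 m ≈ 135 km.

t_c ≈ 1.30 d; D_c ≈ 1.58 mg/L; min DO ≈ 7.50 mg/L; x_c ≈ 135 km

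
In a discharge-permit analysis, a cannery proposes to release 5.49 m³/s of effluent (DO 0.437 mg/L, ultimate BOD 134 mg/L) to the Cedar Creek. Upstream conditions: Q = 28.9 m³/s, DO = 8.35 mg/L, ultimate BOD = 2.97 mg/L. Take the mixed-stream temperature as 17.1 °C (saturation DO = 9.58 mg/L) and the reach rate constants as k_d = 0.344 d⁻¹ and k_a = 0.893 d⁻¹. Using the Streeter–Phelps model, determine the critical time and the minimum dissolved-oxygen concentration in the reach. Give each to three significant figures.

Mixed DO = (28.9×8.35 + 5.49×0.437)/(28.9+5.49) = 243.7/34.39 = 7.087 mg/L.
Mixed L₀ = (28.9×2.97 + 5.49×134)/(34.39) = 821.5/34.39 = 23.89 mg/L.
Initial deficit D₀ = C_s − DO₀ = 9.58 − 7.087 = 2.493 mg/L.
t_c = (1/0.5490) ln[(0.893/0.344)(1 − 2.493×0.5490/(0.344×23.89))] = 1.821 × ln(2.164) = 1.406 d.
D_c = (0.344/0.893) × 23.89 × e^(−0.344×1.406) = 0.3852 × 23.89 × 0.6166 = 5.674 mg/L.
Minimum DO = 9.58 − 5.674 = 3.906 mg/L.

t_c ≈ 1.41 d; minimum DO ≈ 3.91 mg/L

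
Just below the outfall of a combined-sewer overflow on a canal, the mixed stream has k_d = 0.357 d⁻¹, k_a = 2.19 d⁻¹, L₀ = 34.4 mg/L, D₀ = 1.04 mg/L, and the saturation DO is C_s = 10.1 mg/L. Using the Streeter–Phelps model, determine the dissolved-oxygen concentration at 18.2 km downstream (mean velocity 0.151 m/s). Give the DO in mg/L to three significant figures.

DO ≈ 6.29 mg/L

Travel time t = x/v = 18.2 km / (0.151 m/s) = 18200 m / 0.151 m/s = 120500 s = 1.395 d.
k_d L₀/(k_a−k_d) = 0.357×34.4/(2.19−0.357) = 12.28/1.833 = 6.700 mg/L.
e^(−k_d t) = e^(−0.357×1.395) = 0.6077; e^(−k_a t) = e^(−2.19×1.395) = 0.04712.
D = 6.700 × (0.6077 − 0.04712) + 1.04 × 0.04712 = 3.756 + 0.04900 = 3.805 mg/L.
DO = C_s − D = 10.1 − 3.805 = 6.295 mg/L.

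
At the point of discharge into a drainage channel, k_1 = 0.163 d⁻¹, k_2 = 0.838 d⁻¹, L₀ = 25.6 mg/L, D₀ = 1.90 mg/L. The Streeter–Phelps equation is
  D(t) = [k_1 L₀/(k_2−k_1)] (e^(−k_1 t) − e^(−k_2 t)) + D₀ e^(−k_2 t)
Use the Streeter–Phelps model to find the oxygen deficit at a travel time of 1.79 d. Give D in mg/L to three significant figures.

D ≈ 3.66 mg/L

k_1 L₀/(k_2−k_1) = 0.163×25.6/(0.838−0.163) = 4.173/0.6750 = 6.182 mg/L.
e^(−k_1 t) = e^(−0.163×1.790) = 0.7469; e^(−k_2 t) = e^(−0.838×1.790) = 0.2231.
D = 6.182 × (0.7469 − 0.2231) + 1.90 × 0.2231 = 3.238 + 0.4239 = 3.662 mg/L.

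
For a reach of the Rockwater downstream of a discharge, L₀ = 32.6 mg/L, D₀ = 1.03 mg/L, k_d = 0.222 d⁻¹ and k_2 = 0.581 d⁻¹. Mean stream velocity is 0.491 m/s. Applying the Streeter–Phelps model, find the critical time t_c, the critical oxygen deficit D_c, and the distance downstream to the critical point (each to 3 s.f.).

At the critical point dD/dt = 0, so k_d L₀ e^(−k_d t) = k_2 D. Substituting D(t) from the Streeter–Phelps equation and solving for t gives
t_c = ln[(k_2/k_d)(1 − D₀(k_2−k_d)/(k_d L₀))] / (k_2−k_d).
Here k_2−k_d = 0.3590 d⁻¹ and 1 − D₀(k_2−k_d)/(k_d L₀) = 1 − 1.03×0.3590/(0.222×32.6) = 0.9489, so
t_c = ln(2.617 × 0.9489) / 0.3590 = 0.9096 / 0.3590 = 2.534 d.
L(t_c) = L₀ e^(−k_d t_c) = 32.6 × 0.5698 = 18.57 mg/L, and at the critical point k_2 D_c = k_d L, so D_c = (0.222/0.581) × 18.57 = 7.097 mg/L.
x_c = v t_c = 0.491 m/s × 2.534 d × 86400 s/d = 107500 m ≈ 107 km.

t_c ≈ 2.53 d; D_c ≈ 7.10 mg/L; x_c ≈ 107 km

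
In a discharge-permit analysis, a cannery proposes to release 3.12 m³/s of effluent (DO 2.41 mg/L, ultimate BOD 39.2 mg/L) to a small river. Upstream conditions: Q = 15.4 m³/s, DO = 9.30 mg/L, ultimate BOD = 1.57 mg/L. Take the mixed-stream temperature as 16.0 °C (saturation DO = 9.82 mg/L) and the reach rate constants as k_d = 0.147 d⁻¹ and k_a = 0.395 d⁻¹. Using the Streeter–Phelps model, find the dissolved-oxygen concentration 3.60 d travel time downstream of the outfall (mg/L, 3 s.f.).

DO ≈ 7.78 mg/L

Mixed DO = (15.4×9.30 + 3.12×2.41)/(15.4+3.12) = 150.7/18.52 = 8.139 mg/L.
Mixed L₀ = (15.4×1.57 + 3.12×39.2)/(18.52) = 146.5/18.52 = 7.909 mg/L.
Initial deficit D₀ = C_s − DO₀ = 9.82 − 8.139 = 1.681 mg/L.
D(3.60) = [0.147×7.909/(0.395−0.147)](e^(−0.147×3.60) − e^(−0.395×3.60)) + 1.681 e^(−0.395×3.60)
= 4.688 × (0.5891 − 0.2412) + 1.681 × 0.2412 = 2.036 mg/L.
DO = 9.82 − 2.036 = 7.784 mg/L.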